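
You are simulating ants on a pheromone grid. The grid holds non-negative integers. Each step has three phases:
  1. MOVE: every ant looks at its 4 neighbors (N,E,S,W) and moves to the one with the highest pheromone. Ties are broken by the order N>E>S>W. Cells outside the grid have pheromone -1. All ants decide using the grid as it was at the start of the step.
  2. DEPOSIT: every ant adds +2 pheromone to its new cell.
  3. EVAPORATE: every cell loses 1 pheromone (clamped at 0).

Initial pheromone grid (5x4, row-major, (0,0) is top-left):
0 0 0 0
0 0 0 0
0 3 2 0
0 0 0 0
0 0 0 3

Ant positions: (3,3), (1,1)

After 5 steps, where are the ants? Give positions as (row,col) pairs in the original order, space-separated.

Step 1: ant0:(3,3)->S->(4,3) | ant1:(1,1)->S->(2,1)
  grid max=4 at (2,1)
Step 2: ant0:(4,3)->N->(3,3) | ant1:(2,1)->E->(2,2)
  grid max=3 at (2,1)
Step 3: ant0:(3,3)->S->(4,3) | ant1:(2,2)->W->(2,1)
  grid max=4 at (2,1)
Step 4: ant0:(4,3)->N->(3,3) | ant1:(2,1)->E->(2,2)
  grid max=3 at (2,1)
Step 5: ant0:(3,3)->S->(4,3) | ant1:(2,2)->W->(2,1)
  grid max=4 at (2,1)

(4,3) (2,1)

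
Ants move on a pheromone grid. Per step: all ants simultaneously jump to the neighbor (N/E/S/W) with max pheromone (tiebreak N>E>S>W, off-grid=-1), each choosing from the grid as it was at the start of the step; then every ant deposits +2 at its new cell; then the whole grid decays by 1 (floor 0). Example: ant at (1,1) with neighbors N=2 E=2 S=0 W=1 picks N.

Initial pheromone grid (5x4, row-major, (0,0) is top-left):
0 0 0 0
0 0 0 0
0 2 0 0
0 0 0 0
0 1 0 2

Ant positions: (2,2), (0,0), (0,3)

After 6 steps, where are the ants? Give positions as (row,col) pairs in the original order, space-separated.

Step 1: ant0:(2,2)->W->(2,1) | ant1:(0,0)->E->(0,1) | ant2:(0,3)->S->(1,3)
  grid max=3 at (2,1)
Step 2: ant0:(2,1)->N->(1,1) | ant1:(0,1)->E->(0,2) | ant2:(1,3)->N->(0,3)
  grid max=2 at (2,1)
Step 3: ant0:(1,1)->S->(2,1) | ant1:(0,2)->E->(0,3) | ant2:(0,3)->W->(0,2)
  grid max=3 at (2,1)
Step 4: ant0:(2,1)->N->(1,1) | ant1:(0,3)->W->(0,2) | ant2:(0,2)->E->(0,3)
  grid max=3 at (0,2)
Step 5: ant0:(1,1)->S->(2,1) | ant1:(0,2)->E->(0,3) | ant2:(0,3)->W->(0,2)
  grid max=4 at (0,2)
Step 6: ant0:(2,1)->N->(1,1) | ant1:(0,3)->W->(0,2) | ant2:(0,2)->E->(0,3)
  grid max=5 at (0,2)

(1,1) (0,2) (0,3)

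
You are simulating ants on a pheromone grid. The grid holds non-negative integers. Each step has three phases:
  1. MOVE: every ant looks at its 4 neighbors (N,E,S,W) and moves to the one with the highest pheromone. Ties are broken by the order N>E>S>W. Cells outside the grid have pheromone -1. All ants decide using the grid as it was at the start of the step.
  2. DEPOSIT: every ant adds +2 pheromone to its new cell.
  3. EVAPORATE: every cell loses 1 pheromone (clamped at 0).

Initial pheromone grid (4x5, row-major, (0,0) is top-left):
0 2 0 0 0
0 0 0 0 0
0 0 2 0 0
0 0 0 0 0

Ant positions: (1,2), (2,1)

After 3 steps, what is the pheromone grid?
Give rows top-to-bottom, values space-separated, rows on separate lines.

After step 1: ants at (2,2),(2,2)
  0 1 0 0 0
  0 0 0 0 0
  0 0 5 0 0
  0 0 0 0 0
After step 2: ants at (1,2),(1,2)
  0 0 0 0 0
  0 0 3 0 0
  0 0 4 0 0
  0 0 0 0 0
After step 3: ants at (2,2),(2,2)
  0 0 0 0 0
  0 0 2 0 0
  0 0 7 0 0
  0 0 0 0 0

0 0 0 0 0
0 0 2 0 0
0 0 7 0 0
0 0 0 0 0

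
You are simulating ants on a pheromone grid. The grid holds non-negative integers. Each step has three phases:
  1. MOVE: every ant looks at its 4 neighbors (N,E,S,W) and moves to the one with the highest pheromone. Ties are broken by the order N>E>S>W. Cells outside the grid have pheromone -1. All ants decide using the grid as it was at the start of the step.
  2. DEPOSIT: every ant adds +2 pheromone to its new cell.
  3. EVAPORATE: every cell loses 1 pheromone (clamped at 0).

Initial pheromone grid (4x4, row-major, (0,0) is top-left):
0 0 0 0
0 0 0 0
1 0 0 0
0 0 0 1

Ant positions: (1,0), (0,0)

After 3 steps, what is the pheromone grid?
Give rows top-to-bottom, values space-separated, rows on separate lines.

After step 1: ants at (2,0),(0,1)
  0 1 0 0
  0 0 0 0
  2 0 0 0
  0 0 0 0
After step 2: ants at (1,0),(0,2)
  0 0 1 0
  1 0 0 0
  1 0 0 0
  0 0 0 0
After step 3: ants at (2,0),(0,3)
  0 0 0 1
  0 0 0 0
  2 0 0 0
  0 0 0 0

0 0 0 1
0 0 0 0
2 0 0 0
0 0 0 0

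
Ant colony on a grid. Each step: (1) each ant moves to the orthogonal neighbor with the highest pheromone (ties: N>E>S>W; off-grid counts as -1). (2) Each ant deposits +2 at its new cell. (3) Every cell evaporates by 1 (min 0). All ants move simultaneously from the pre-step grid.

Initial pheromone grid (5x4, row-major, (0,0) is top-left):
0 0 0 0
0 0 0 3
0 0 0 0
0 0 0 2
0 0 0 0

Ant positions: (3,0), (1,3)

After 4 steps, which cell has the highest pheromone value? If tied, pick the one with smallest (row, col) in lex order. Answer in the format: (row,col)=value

Answer: (1,3)=3

Derivation:
Step 1: ant0:(3,0)->N->(2,0) | ant1:(1,3)->N->(0,3)
  grid max=2 at (1,3)
Step 2: ant0:(2,0)->N->(1,0) | ant1:(0,3)->S->(1,3)
  grid max=3 at (1,3)
Step 3: ant0:(1,0)->N->(0,0) | ant1:(1,3)->N->(0,3)
  grid max=2 at (1,3)
Step 4: ant0:(0,0)->E->(0,1) | ant1:(0,3)->S->(1,3)
  grid max=3 at (1,3)
Final grid:
  0 1 0 0
  0 0 0 3
  0 0 0 0
  0 0 0 0
  0 0 0 0
Max pheromone 3 at (1,3)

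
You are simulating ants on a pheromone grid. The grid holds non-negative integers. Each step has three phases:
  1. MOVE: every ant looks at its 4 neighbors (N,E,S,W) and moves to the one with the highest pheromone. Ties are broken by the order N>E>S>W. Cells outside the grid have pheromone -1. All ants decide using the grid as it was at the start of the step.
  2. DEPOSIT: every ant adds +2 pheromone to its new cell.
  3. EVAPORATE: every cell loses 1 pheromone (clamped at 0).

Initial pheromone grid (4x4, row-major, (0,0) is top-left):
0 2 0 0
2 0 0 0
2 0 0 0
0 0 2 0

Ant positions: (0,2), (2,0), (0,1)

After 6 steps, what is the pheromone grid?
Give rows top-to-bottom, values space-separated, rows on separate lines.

After step 1: ants at (0,1),(1,0),(0,2)
  0 3 1 0
  3 0 0 0
  1 0 0 0
  0 0 1 0
After step 2: ants at (0,2),(2,0),(0,1)
  0 4 2 0
  2 0 0 0
  2 0 0 0
  0 0 0 0
After step 3: ants at (0,1),(1,0),(0,2)
  0 5 3 0
  3 0 0 0
  1 0 0 0
  0 0 0 0
After step 4: ants at (0,2),(2,0),(0,1)
  0 6 4 0
  2 0 0 0
  2 0 0 0
  0 0 0 0
After step 5: ants at (0,1),(1,0),(0,2)
  0 7 5 0
  3 0 0 0
  1 0 0 0
  0 0 0 0
After step 6: ants at (0,2),(2,0),(0,1)
  0 8 6 0
  2 0 0 0
  2 0 0 0
  0 0 0 0

0 8 6 0
2 0 0 0
2 0 0 0
0 0 0 0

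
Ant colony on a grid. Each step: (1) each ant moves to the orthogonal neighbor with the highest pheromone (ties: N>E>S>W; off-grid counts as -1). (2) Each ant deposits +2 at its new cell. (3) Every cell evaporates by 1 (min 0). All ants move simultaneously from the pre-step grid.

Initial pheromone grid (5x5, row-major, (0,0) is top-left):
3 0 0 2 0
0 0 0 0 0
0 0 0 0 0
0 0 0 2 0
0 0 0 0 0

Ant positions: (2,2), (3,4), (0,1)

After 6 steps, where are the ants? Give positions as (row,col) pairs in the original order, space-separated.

Step 1: ant0:(2,2)->N->(1,2) | ant1:(3,4)->W->(3,3) | ant2:(0,1)->W->(0,0)
  grid max=4 at (0,0)
Step 2: ant0:(1,2)->N->(0,2) | ant1:(3,3)->N->(2,3) | ant2:(0,0)->E->(0,1)
  grid max=3 at (0,0)
Step 3: ant0:(0,2)->W->(0,1) | ant1:(2,3)->S->(3,3) | ant2:(0,1)->W->(0,0)
  grid max=4 at (0,0)
Step 4: ant0:(0,1)->W->(0,0) | ant1:(3,3)->N->(2,3) | ant2:(0,0)->E->(0,1)
  grid max=5 at (0,0)
Step 5: ant0:(0,0)->E->(0,1) | ant1:(2,3)->S->(3,3) | ant2:(0,1)->W->(0,0)
  grid max=6 at (0,0)
Step 6: ant0:(0,1)->W->(0,0) | ant1:(3,3)->N->(2,3) | ant2:(0,0)->E->(0,1)
  grid max=7 at (0,0)

(0,0) (2,3) (0,1)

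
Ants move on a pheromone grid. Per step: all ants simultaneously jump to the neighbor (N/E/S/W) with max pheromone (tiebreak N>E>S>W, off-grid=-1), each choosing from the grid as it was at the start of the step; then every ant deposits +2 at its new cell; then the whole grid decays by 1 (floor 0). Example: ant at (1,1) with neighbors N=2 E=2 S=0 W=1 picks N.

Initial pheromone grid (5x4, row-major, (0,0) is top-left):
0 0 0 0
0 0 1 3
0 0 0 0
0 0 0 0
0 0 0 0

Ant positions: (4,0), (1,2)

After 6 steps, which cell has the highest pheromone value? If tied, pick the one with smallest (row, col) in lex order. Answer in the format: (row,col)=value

Answer: (1,3)=3

Derivation:
Step 1: ant0:(4,0)->N->(3,0) | ant1:(1,2)->E->(1,3)
  grid max=4 at (1,3)
Step 2: ant0:(3,0)->N->(2,0) | ant1:(1,3)->N->(0,3)
  grid max=3 at (1,3)
Step 3: ant0:(2,0)->N->(1,0) | ant1:(0,3)->S->(1,3)
  grid max=4 at (1,3)
Step 4: ant0:(1,0)->N->(0,0) | ant1:(1,3)->N->(0,3)
  grid max=3 at (1,3)
Step 5: ant0:(0,0)->E->(0,1) | ant1:(0,3)->S->(1,3)
  grid max=4 at (1,3)
Step 6: ant0:(0,1)->E->(0,2) | ant1:(1,3)->N->(0,3)
  grid max=3 at (1,3)
Final grid:
  0 0 1 1
  0 0 0 3
  0 0 0 0
  0 0 0 0
  0 0 0 0
Max pheromone 3 at (1,3)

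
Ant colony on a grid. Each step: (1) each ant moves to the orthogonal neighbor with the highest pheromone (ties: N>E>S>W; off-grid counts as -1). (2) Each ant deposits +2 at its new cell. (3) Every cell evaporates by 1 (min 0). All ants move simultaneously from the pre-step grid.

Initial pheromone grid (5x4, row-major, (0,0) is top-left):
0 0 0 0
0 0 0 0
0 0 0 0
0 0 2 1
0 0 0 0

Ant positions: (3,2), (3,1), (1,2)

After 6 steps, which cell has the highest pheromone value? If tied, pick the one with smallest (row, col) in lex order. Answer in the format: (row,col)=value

Answer: (3,2)=8

Derivation:
Step 1: ant0:(3,2)->E->(3,3) | ant1:(3,1)->E->(3,2) | ant2:(1,2)->N->(0,2)
  grid max=3 at (3,2)
Step 2: ant0:(3,3)->W->(3,2) | ant1:(3,2)->E->(3,3) | ant2:(0,2)->E->(0,3)
  grid max=4 at (3,2)
Step 3: ant0:(3,2)->E->(3,3) | ant1:(3,3)->W->(3,2) | ant2:(0,3)->S->(1,3)
  grid max=5 at (3,2)
Step 4: ant0:(3,3)->W->(3,2) | ant1:(3,2)->E->(3,3) | ant2:(1,3)->N->(0,3)
  grid max=6 at (3,2)
Step 5: ant0:(3,2)->E->(3,3) | ant1:(3,3)->W->(3,2) | ant2:(0,3)->S->(1,3)
  grid max=7 at (3,2)
Step 6: ant0:(3,3)->W->(3,2) | ant1:(3,2)->E->(3,3) | ant2:(1,3)->N->(0,3)
  grid max=8 at (3,2)
Final grid:
  0 0 0 1
  0 0 0 0
  0 0 0 0
  0 0 8 7
  0 0 0 0
Max pheromone 8 at (3,2)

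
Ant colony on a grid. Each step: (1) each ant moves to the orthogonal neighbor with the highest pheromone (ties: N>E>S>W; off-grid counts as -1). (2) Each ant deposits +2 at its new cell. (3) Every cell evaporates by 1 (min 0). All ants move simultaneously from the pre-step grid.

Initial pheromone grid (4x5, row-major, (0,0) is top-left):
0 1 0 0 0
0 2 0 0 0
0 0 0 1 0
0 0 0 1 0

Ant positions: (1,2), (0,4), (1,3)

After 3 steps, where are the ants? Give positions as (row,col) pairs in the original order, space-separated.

Step 1: ant0:(1,2)->W->(1,1) | ant1:(0,4)->S->(1,4) | ant2:(1,3)->S->(2,3)
  grid max=3 at (1,1)
Step 2: ant0:(1,1)->N->(0,1) | ant1:(1,4)->N->(0,4) | ant2:(2,3)->N->(1,3)
  grid max=2 at (1,1)
Step 3: ant0:(0,1)->S->(1,1) | ant1:(0,4)->S->(1,4) | ant2:(1,3)->S->(2,3)
  grid max=3 at (1,1)

(1,1) (1,4) (2,3)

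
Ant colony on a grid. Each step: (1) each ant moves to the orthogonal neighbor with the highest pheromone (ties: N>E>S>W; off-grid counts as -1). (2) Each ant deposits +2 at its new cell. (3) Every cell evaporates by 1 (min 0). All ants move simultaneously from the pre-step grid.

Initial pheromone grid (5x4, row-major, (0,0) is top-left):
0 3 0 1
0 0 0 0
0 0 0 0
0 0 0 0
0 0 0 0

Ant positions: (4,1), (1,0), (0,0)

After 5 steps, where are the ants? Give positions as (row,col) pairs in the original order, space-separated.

Step 1: ant0:(4,1)->N->(3,1) | ant1:(1,0)->N->(0,0) | ant2:(0,0)->E->(0,1)
  grid max=4 at (0,1)
Step 2: ant0:(3,1)->N->(2,1) | ant1:(0,0)->E->(0,1) | ant2:(0,1)->W->(0,0)
  grid max=5 at (0,1)
Step 3: ant0:(2,1)->N->(1,1) | ant1:(0,1)->W->(0,0) | ant2:(0,0)->E->(0,1)
  grid max=6 at (0,1)
Step 4: ant0:(1,1)->N->(0,1) | ant1:(0,0)->E->(0,1) | ant2:(0,1)->W->(0,0)
  grid max=9 at (0,1)
Step 5: ant0:(0,1)->W->(0,0) | ant1:(0,1)->W->(0,0) | ant2:(0,0)->E->(0,1)
  grid max=10 at (0,1)

(0,0) (0,0) (0,1)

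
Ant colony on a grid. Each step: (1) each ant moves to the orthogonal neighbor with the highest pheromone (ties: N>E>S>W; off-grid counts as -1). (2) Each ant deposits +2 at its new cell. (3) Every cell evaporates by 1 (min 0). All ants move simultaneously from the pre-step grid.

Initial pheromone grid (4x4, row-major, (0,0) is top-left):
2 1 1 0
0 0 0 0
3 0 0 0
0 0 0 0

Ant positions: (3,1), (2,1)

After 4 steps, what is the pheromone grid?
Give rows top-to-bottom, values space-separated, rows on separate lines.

After step 1: ants at (2,1),(2,0)
  1 0 0 0
  0 0 0 0
  4 1 0 0
  0 0 0 0
After step 2: ants at (2,0),(2,1)
  0 0 0 0
  0 0 0 0
  5 2 0 0
  0 0 0 0
After step 3: ants at (2,1),(2,0)
  0 0 0 0
  0 0 0 0
  6 3 0 0
  0 0 0 0
After step 4: ants at (2,0),(2,1)
  0 0 0 0
  0 0 0 0
  7 4 0 0
  0 0 0 0

0 0 0 0
0 0 0 0
7 4 0 0
0 0 0 0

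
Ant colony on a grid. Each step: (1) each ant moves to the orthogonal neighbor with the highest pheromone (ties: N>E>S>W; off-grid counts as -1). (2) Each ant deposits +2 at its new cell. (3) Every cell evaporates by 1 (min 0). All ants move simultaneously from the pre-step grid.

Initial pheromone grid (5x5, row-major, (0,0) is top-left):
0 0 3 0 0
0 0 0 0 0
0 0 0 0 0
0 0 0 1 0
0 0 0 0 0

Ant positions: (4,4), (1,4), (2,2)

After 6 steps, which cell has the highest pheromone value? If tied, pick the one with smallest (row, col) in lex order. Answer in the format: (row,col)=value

Answer: (1,4)=5

Derivation:
Step 1: ant0:(4,4)->N->(3,4) | ant1:(1,4)->N->(0,4) | ant2:(2,2)->N->(1,2)
  grid max=2 at (0,2)
Step 2: ant0:(3,4)->N->(2,4) | ant1:(0,4)->S->(1,4) | ant2:(1,2)->N->(0,2)
  grid max=3 at (0,2)
Step 3: ant0:(2,4)->N->(1,4) | ant1:(1,4)->S->(2,4) | ant2:(0,2)->E->(0,3)
  grid max=2 at (0,2)
Step 4: ant0:(1,4)->S->(2,4) | ant1:(2,4)->N->(1,4) | ant2:(0,3)->W->(0,2)
  grid max=3 at (0,2)
Step 5: ant0:(2,4)->N->(1,4) | ant1:(1,4)->S->(2,4) | ant2:(0,2)->E->(0,3)
  grid max=4 at (1,4)
Step 6: ant0:(1,4)->S->(2,4) | ant1:(2,4)->N->(1,4) | ant2:(0,3)->W->(0,2)
  grid max=5 at (1,4)
Final grid:
  0 0 3 0 0
  0 0 0 0 5
  0 0 0 0 5
  0 0 0 0 0
  0 0 0 0 0
Max pheromone 5 at (1,4)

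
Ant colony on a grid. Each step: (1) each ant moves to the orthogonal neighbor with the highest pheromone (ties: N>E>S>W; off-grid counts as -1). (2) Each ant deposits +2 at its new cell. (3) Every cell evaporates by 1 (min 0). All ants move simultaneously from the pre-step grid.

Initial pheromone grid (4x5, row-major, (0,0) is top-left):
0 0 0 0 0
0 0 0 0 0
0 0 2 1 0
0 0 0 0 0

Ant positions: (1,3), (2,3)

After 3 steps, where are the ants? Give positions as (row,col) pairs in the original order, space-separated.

Step 1: ant0:(1,3)->S->(2,3) | ant1:(2,3)->W->(2,2)
  grid max=3 at (2,2)
Step 2: ant0:(2,3)->W->(2,2) | ant1:(2,2)->E->(2,3)
  grid max=4 at (2,2)
Step 3: ant0:(2,2)->E->(2,3) | ant1:(2,3)->W->(2,2)
  grid max=5 at (2,2)

(2,3) (2,2)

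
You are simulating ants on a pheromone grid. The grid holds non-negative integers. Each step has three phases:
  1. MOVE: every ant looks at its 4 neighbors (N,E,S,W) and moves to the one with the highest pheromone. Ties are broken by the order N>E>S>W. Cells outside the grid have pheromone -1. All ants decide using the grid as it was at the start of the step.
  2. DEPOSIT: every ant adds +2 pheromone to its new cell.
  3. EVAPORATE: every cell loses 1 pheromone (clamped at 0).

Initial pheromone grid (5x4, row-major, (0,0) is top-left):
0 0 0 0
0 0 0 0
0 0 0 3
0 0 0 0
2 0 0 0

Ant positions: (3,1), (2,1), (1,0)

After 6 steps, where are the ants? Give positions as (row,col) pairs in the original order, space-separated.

Step 1: ant0:(3,1)->N->(2,1) | ant1:(2,1)->N->(1,1) | ant2:(1,0)->N->(0,0)
  grid max=2 at (2,3)
Step 2: ant0:(2,1)->N->(1,1) | ant1:(1,1)->S->(2,1) | ant2:(0,0)->E->(0,1)
  grid max=2 at (1,1)
Step 3: ant0:(1,1)->S->(2,1) | ant1:(2,1)->N->(1,1) | ant2:(0,1)->S->(1,1)
  grid max=5 at (1,1)
Step 4: ant0:(2,1)->N->(1,1) | ant1:(1,1)->S->(2,1) | ant2:(1,1)->S->(2,1)
  grid max=6 at (1,1)
Step 5: ant0:(1,1)->S->(2,1) | ant1:(2,1)->N->(1,1) | ant2:(2,1)->N->(1,1)
  grid max=9 at (1,1)
Step 6: ant0:(2,1)->N->(1,1) | ant1:(1,1)->S->(2,1) | ant2:(1,1)->S->(2,1)
  grid max=10 at (1,1)

(1,1) (2,1) (2,1)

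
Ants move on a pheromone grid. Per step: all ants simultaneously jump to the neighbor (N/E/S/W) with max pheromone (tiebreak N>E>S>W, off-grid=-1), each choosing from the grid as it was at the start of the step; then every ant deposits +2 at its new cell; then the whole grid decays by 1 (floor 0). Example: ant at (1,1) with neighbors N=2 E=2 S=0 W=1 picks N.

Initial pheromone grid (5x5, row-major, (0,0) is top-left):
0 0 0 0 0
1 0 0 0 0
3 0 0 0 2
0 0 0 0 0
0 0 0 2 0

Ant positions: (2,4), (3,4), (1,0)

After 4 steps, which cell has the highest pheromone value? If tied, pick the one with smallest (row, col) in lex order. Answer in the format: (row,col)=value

Step 1: ant0:(2,4)->N->(1,4) | ant1:(3,4)->N->(2,4) | ant2:(1,0)->S->(2,0)
  grid max=4 at (2,0)
Step 2: ant0:(1,4)->S->(2,4) | ant1:(2,4)->N->(1,4) | ant2:(2,0)->N->(1,0)
  grid max=4 at (2,4)
Step 3: ant0:(2,4)->N->(1,4) | ant1:(1,4)->S->(2,4) | ant2:(1,0)->S->(2,0)
  grid max=5 at (2,4)
Step 4: ant0:(1,4)->S->(2,4) | ant1:(2,4)->N->(1,4) | ant2:(2,0)->N->(1,0)
  grid max=6 at (2,4)
Final grid:
  0 0 0 0 0
  1 0 0 0 4
  3 0 0 0 6
  0 0 0 0 0
  0 0 0 0 0
Max pheromone 6 at (2,4)

Answer: (2,4)=6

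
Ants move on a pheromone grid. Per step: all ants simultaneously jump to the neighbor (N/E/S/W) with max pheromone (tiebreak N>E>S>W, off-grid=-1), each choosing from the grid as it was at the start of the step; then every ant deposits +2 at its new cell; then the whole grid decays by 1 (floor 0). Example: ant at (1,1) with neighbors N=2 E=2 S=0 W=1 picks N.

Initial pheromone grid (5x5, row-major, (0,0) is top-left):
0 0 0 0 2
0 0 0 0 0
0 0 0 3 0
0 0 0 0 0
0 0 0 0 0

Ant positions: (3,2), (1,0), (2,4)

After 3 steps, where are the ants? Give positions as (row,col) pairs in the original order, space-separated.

Step 1: ant0:(3,2)->N->(2,2) | ant1:(1,0)->N->(0,0) | ant2:(2,4)->W->(2,3)
  grid max=4 at (2,3)
Step 2: ant0:(2,2)->E->(2,3) | ant1:(0,0)->E->(0,1) | ant2:(2,3)->W->(2,2)
  grid max=5 at (2,3)
Step 3: ant0:(2,3)->W->(2,2) | ant1:(0,1)->E->(0,2) | ant2:(2,2)->E->(2,3)
  grid max=6 at (2,3)

(2,2) (0,2) (2,3)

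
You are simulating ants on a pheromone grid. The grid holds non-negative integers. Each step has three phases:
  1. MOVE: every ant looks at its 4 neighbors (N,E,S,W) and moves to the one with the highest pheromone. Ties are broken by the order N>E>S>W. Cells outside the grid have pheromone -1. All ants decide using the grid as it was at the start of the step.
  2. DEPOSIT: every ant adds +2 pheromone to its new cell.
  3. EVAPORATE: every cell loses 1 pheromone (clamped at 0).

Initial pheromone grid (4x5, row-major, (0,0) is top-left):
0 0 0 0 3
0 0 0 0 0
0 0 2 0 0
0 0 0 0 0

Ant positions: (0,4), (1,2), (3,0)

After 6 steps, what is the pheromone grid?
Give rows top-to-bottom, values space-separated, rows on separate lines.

After step 1: ants at (1,4),(2,2),(2,0)
  0 0 0 0 2
  0 0 0 0 1
  1 0 3 0 0
  0 0 0 0 0
After step 2: ants at (0,4),(1,2),(1,0)
  0 0 0 0 3
  1 0 1 0 0
  0 0 2 0 0
  0 0 0 0 0
After step 3: ants at (1,4),(2,2),(0,0)
  1 0 0 0 2
  0 0 0 0 1
  0 0 3 0 0
  0 0 0 0 0
After step 4: ants at (0,4),(1,2),(0,1)
  0 1 0 0 3
  0 0 1 0 0
  0 0 2 0 0
  0 0 0 0 0
After step 5: ants at (1,4),(2,2),(0,2)
  0 0 1 0 2
  0 0 0 0 1
  0 0 3 0 0
  0 0 0 0 0
After step 6: ants at (0,4),(1,2),(0,3)
  0 0 0 1 3
  0 0 1 0 0
  0 0 2 0 0
  0 0 0 0 0

0 0 0 1 3
0 0 1 0 0
0 0 2 0 0
0 0 0 0 0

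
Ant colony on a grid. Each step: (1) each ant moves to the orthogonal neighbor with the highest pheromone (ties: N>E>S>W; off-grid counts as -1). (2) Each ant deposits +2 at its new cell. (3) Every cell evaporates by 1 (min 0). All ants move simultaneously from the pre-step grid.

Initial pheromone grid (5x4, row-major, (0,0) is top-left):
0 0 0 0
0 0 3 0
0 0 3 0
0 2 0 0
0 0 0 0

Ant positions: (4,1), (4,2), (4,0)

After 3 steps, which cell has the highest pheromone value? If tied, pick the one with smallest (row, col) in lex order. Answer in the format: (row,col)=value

Step 1: ant0:(4,1)->N->(3,1) | ant1:(4,2)->N->(3,2) | ant2:(4,0)->N->(3,0)
  grid max=3 at (3,1)
Step 2: ant0:(3,1)->E->(3,2) | ant1:(3,2)->W->(3,1) | ant2:(3,0)->E->(3,1)
  grid max=6 at (3,1)
Step 3: ant0:(3,2)->W->(3,1) | ant1:(3,1)->E->(3,2) | ant2:(3,1)->E->(3,2)
  grid max=7 at (3,1)
Final grid:
  0 0 0 0
  0 0 0 0
  0 0 0 0
  0 7 5 0
  0 0 0 0
Max pheromone 7 at (3,1)

Answer: (3,1)=7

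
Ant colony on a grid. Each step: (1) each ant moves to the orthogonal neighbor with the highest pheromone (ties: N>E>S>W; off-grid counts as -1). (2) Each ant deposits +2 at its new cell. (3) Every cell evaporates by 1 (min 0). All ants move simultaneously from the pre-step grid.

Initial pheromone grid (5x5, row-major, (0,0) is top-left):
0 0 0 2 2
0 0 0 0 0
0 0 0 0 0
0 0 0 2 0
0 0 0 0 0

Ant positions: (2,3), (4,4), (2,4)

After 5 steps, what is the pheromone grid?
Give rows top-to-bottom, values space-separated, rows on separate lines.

After step 1: ants at (3,3),(3,4),(1,4)
  0 0 0 1 1
  0 0 0 0 1
  0 0 0 0 0
  0 0 0 3 1
  0 0 0 0 0
After step 2: ants at (3,4),(3,3),(0,4)
  0 0 0 0 2
  0 0 0 0 0
  0 0 0 0 0
  0 0 0 4 2
  0 0 0 0 0
After step 3: ants at (3,3),(3,4),(1,4)
  0 0 0 0 1
  0 0 0 0 1
  0 0 0 0 0
  0 0 0 5 3
  0 0 0 0 0
After step 4: ants at (3,4),(3,3),(0,4)
  0 0 0 0 2
  0 0 0 0 0
  0 0 0 0 0
  0 0 0 6 4
  0 0 0 0 0
After step 5: ants at (3,3),(3,4),(1,4)
  0 0 0 0 1
  0 0 0 0 1
  0 0 0 0 0
  0 0 0 7 5
  0 0 0 0 0

0 0 0 0 1
0 0 0 0 1
0 0 0 0 0
0 0 0 7 5
0 0 0 0 0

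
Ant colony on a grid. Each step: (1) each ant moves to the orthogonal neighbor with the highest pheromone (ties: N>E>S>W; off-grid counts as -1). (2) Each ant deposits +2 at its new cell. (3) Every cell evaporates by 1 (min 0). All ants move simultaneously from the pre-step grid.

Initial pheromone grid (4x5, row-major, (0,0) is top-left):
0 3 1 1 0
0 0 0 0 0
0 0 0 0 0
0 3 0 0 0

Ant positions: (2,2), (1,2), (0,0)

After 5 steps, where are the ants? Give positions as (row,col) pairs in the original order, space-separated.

Step 1: ant0:(2,2)->N->(1,2) | ant1:(1,2)->N->(0,2) | ant2:(0,0)->E->(0,1)
  grid max=4 at (0,1)
Step 2: ant0:(1,2)->N->(0,2) | ant1:(0,2)->W->(0,1) | ant2:(0,1)->E->(0,2)
  grid max=5 at (0,1)
Step 3: ant0:(0,2)->W->(0,1) | ant1:(0,1)->E->(0,2) | ant2:(0,2)->W->(0,1)
  grid max=8 at (0,1)
Step 4: ant0:(0,1)->E->(0,2) | ant1:(0,2)->W->(0,1) | ant2:(0,1)->E->(0,2)
  grid max=9 at (0,1)
Step 5: ant0:(0,2)->W->(0,1) | ant1:(0,1)->E->(0,2) | ant2:(0,2)->W->(0,1)
  grid max=12 at (0,1)

(0,1) (0,2) (0,1)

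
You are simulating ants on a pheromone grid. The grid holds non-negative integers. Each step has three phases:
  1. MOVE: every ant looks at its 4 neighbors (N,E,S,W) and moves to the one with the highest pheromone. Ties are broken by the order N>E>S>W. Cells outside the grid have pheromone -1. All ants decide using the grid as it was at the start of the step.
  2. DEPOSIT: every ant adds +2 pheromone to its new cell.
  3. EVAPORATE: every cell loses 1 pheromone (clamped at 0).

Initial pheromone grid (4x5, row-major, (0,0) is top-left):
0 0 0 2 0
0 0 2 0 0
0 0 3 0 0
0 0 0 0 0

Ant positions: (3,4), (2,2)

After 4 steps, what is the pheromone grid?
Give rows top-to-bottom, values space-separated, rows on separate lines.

After step 1: ants at (2,4),(1,2)
  0 0 0 1 0
  0 0 3 0 0
  0 0 2 0 1
  0 0 0 0 0
After step 2: ants at (1,4),(2,2)
  0 0 0 0 0
  0 0 2 0 1
  0 0 3 0 0
  0 0 0 0 0
After step 3: ants at (0,4),(1,2)
  0 0 0 0 1
  0 0 3 0 0
  0 0 2 0 0
  0 0 0 0 0
After step 4: ants at (1,4),(2,2)
  0 0 0 0 0
  0 0 2 0 1
  0 0 3 0 0
  0 0 0 0 0

0 0 0 0 0
0 0 2 0 1
0 0 3 0 0
0 0 0 0 0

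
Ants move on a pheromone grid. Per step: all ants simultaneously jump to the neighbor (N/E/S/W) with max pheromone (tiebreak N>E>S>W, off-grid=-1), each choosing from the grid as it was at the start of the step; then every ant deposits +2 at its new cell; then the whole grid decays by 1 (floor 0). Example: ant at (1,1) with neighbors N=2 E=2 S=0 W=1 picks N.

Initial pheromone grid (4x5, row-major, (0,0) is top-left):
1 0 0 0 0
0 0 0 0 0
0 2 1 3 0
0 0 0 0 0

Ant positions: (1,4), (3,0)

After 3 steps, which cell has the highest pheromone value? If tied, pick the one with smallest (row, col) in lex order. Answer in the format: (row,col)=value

Step 1: ant0:(1,4)->N->(0,4) | ant1:(3,0)->N->(2,0)
  grid max=2 at (2,3)
Step 2: ant0:(0,4)->S->(1,4) | ant1:(2,0)->E->(2,1)
  grid max=2 at (2,1)
Step 3: ant0:(1,4)->N->(0,4) | ant1:(2,1)->N->(1,1)
  grid max=1 at (0,4)
Final grid:
  0 0 0 0 1
  0 1 0 0 0
  0 1 0 0 0
  0 0 0 0 0
Max pheromone 1 at (0,4)

Answer: (0,4)=1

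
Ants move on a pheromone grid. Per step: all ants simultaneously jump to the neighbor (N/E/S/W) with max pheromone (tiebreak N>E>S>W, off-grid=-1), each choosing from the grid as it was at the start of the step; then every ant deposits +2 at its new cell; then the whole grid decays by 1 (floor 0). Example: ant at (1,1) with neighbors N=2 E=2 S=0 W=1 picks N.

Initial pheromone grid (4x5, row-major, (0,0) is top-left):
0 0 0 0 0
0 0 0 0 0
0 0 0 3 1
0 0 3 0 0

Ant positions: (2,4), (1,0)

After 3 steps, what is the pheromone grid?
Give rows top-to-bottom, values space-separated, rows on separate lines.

After step 1: ants at (2,3),(0,0)
  1 0 0 0 0
  0 0 0 0 0
  0 0 0 4 0
  0 0 2 0 0
After step 2: ants at (1,3),(0,1)
  0 1 0 0 0
  0 0 0 1 0
  0 0 0 3 0
  0 0 1 0 0
After step 3: ants at (2,3),(0,2)
  0 0 1 0 0
  0 0 0 0 0
  0 0 0 4 0
  0 0 0 0 0

0 0 1 0 0
0 0 0 0 0
0 0 0 4 0
0 0 0 0 0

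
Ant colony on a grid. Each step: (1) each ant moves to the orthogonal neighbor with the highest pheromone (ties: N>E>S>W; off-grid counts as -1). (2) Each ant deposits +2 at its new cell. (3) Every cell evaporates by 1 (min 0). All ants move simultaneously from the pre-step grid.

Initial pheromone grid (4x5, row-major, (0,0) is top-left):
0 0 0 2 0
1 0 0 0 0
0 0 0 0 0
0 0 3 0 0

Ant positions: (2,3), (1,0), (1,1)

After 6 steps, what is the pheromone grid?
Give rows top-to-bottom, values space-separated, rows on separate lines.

After step 1: ants at (1,3),(0,0),(1,0)
  1 0 0 1 0
  2 0 0 1 0
  0 0 0 0 0
  0 0 2 0 0
After step 2: ants at (0,3),(1,0),(0,0)
  2 0 0 2 0
  3 0 0 0 0
  0 0 0 0 0
  0 0 1 0 0
After step 3: ants at (0,4),(0,0),(1,0)
  3 0 0 1 1
  4 0 0 0 0
  0 0 0 0 0
  0 0 0 0 0
After step 4: ants at (0,3),(1,0),(0,0)
  4 0 0 2 0
  5 0 0 0 0
  0 0 0 0 0
  0 0 0 0 0
After step 5: ants at (0,4),(0,0),(1,0)
  5 0 0 1 1
  6 0 0 0 0
  0 0 0 0 0
  0 0 0 0 0
After step 6: ants at (0,3),(1,0),(0,0)
  6 0 0 2 0
  7 0 0 0 0
  0 0 0 0 0
  0 0 0 0 0

6 0 0 2 0
7 0 0 0 0
0 0 0 0 0
0 0 0 0 0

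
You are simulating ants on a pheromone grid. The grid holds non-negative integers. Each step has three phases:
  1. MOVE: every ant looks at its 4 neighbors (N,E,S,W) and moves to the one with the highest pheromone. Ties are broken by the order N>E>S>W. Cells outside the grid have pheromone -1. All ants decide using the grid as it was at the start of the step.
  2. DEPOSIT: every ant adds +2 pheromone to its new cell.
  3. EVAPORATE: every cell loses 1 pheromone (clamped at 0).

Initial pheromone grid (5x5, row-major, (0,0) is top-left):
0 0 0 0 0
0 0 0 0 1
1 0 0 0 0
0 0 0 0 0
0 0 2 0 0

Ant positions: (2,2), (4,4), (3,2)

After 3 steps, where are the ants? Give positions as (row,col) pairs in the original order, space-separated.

Step 1: ant0:(2,2)->N->(1,2) | ant1:(4,4)->N->(3,4) | ant2:(3,2)->S->(4,2)
  grid max=3 at (4,2)
Step 2: ant0:(1,2)->N->(0,2) | ant1:(3,4)->N->(2,4) | ant2:(4,2)->N->(3,2)
  grid max=2 at (4,2)
Step 3: ant0:(0,2)->E->(0,3) | ant1:(2,4)->N->(1,4) | ant2:(3,2)->S->(4,2)
  grid max=3 at (4,2)

(0,3) (1,4) (4,2)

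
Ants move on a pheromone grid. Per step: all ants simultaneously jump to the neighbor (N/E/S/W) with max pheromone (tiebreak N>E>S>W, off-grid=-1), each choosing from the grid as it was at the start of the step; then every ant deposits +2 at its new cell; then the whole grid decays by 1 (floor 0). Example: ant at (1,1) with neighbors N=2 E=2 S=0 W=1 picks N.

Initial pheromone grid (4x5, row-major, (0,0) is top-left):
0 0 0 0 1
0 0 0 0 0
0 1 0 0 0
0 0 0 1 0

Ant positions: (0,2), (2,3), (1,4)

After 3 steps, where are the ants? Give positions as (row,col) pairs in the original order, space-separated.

Step 1: ant0:(0,2)->E->(0,3) | ant1:(2,3)->S->(3,3) | ant2:(1,4)->N->(0,4)
  grid max=2 at (0,4)
Step 2: ant0:(0,3)->E->(0,4) | ant1:(3,3)->N->(2,3) | ant2:(0,4)->W->(0,3)
  grid max=3 at (0,4)
Step 3: ant0:(0,4)->W->(0,3) | ant1:(2,3)->S->(3,3) | ant2:(0,3)->E->(0,4)
  grid max=4 at (0,4)

(0,3) (3,3) (0,4)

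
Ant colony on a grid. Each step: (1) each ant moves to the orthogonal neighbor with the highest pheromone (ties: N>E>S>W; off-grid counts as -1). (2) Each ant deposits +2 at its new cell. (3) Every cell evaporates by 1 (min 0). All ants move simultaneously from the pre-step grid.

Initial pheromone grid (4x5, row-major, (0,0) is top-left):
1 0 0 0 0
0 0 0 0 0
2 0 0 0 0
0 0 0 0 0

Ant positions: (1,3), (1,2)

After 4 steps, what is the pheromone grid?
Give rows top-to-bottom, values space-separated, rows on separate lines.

After step 1: ants at (0,3),(0,2)
  0 0 1 1 0
  0 0 0 0 0
  1 0 0 0 0
  0 0 0 0 0
After step 2: ants at (0,2),(0,3)
  0 0 2 2 0
  0 0 0 0 0
  0 0 0 0 0
  0 0 0 0 0
After step 3: ants at (0,3),(0,2)
  0 0 3 3 0
  0 0 0 0 0
  0 0 0 0 0
  0 0 0 0 0
After step 4: ants at (0,2),(0,3)
  0 0 4 4 0
  0 0 0 0 0
  0 0 0 0 0
  0 0 0 0 0

0 0 4 4 0
0 0 0 0 0
0 0 0 0 0
0 0 0 0 0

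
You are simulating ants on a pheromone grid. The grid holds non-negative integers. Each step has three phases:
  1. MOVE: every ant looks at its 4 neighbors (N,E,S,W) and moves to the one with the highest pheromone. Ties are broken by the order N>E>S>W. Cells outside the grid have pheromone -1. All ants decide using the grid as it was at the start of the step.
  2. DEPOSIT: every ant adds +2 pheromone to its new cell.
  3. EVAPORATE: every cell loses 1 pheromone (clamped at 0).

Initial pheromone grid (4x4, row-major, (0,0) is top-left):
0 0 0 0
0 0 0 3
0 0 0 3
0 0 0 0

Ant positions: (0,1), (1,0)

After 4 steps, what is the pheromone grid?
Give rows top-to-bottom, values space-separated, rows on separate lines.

After step 1: ants at (0,2),(0,0)
  1 0 1 0
  0 0 0 2
  0 0 0 2
  0 0 0 0
After step 2: ants at (0,3),(0,1)
  0 1 0 1
  0 0 0 1
  0 0 0 1
  0 0 0 0
After step 3: ants at (1,3),(0,2)
  0 0 1 0
  0 0 0 2
  0 0 0 0
  0 0 0 0
After step 4: ants at (0,3),(0,3)
  0 0 0 3
  0 0 0 1
  0 0 0 0
  0 0 0 0

0 0 0 3
0 0 0 1
0 0 0 0
0 0 0 0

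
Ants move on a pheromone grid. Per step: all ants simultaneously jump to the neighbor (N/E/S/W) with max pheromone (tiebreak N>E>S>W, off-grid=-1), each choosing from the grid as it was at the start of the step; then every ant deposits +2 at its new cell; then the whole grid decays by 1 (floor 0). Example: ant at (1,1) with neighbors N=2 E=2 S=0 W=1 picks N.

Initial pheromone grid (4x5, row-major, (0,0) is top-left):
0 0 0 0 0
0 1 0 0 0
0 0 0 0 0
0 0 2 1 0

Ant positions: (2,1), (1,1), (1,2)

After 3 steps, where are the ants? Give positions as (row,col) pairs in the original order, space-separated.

Step 1: ant0:(2,1)->N->(1,1) | ant1:(1,1)->N->(0,1) | ant2:(1,2)->W->(1,1)
  grid max=4 at (1,1)
Step 2: ant0:(1,1)->N->(0,1) | ant1:(0,1)->S->(1,1) | ant2:(1,1)->N->(0,1)
  grid max=5 at (1,1)
Step 3: ant0:(0,1)->S->(1,1) | ant1:(1,1)->N->(0,1) | ant2:(0,1)->S->(1,1)
  grid max=8 at (1,1)

(1,1) (0,1) (1,1)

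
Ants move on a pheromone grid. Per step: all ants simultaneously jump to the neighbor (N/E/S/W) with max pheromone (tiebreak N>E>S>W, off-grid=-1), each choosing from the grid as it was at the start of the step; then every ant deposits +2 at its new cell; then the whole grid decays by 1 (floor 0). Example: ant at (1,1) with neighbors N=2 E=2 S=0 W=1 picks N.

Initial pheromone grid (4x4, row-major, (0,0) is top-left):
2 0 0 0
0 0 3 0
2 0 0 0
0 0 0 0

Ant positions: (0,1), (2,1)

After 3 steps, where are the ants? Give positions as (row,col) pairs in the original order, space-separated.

Step 1: ant0:(0,1)->W->(0,0) | ant1:(2,1)->W->(2,0)
  grid max=3 at (0,0)
Step 2: ant0:(0,0)->E->(0,1) | ant1:(2,0)->N->(1,0)
  grid max=2 at (0,0)
Step 3: ant0:(0,1)->W->(0,0) | ant1:(1,0)->N->(0,0)
  grid max=5 at (0,0)

(0,0) (0,0)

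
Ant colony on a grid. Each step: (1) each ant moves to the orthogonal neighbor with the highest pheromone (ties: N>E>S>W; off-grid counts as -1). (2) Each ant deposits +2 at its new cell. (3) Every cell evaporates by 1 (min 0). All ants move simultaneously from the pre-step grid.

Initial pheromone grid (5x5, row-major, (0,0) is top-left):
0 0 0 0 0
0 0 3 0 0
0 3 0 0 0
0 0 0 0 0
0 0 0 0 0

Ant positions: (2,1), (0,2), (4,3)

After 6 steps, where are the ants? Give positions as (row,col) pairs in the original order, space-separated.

Step 1: ant0:(2,1)->N->(1,1) | ant1:(0,2)->S->(1,2) | ant2:(4,3)->N->(3,3)
  grid max=4 at (1,2)
Step 2: ant0:(1,1)->E->(1,2) | ant1:(1,2)->W->(1,1) | ant2:(3,3)->N->(2,3)
  grid max=5 at (1,2)
Step 3: ant0:(1,2)->W->(1,1) | ant1:(1,1)->E->(1,2) | ant2:(2,3)->N->(1,3)
  grid max=6 at (1,2)
Step 4: ant0:(1,1)->E->(1,2) | ant1:(1,2)->W->(1,1) | ant2:(1,3)->W->(1,2)
  grid max=9 at (1,2)
Step 5: ant0:(1,2)->W->(1,1) | ant1:(1,1)->E->(1,2) | ant2:(1,2)->W->(1,1)
  grid max=10 at (1,2)
Step 6: ant0:(1,1)->E->(1,2) | ant1:(1,2)->W->(1,1) | ant2:(1,1)->E->(1,2)
  grid max=13 at (1,2)

(1,2) (1,1) (1,2)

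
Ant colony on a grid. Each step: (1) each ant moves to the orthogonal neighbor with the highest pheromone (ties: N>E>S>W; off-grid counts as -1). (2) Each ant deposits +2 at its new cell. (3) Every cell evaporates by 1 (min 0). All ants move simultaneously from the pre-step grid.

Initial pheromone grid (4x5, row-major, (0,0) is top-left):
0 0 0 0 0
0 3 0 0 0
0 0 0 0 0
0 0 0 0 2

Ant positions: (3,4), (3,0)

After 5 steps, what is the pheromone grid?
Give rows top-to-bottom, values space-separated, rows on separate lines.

After step 1: ants at (2,4),(2,0)
  0 0 0 0 0
  0 2 0 0 0
  1 0 0 0 1
  0 0 0 0 1
After step 2: ants at (3,4),(1,0)
  0 0 0 0 0
  1 1 0 0 0
  0 0 0 0 0
  0 0 0 0 2
After step 3: ants at (2,4),(1,1)
  0 0 0 0 0
  0 2 0 0 0
  0 0 0 0 1
  0 0 0 0 1
After step 4: ants at (3,4),(0,1)
  0 1 0 0 0
  0 1 0 0 0
  0 0 0 0 0
  0 0 0 0 2
After step 5: ants at (2,4),(1,1)
  0 0 0 0 0
  0 2 0 0 0
  0 0 0 0 1
  0 0 0 0 1

0 0 0 0 0
0 2 0 0 0
0 0 0 0 1
0 0 0 0 1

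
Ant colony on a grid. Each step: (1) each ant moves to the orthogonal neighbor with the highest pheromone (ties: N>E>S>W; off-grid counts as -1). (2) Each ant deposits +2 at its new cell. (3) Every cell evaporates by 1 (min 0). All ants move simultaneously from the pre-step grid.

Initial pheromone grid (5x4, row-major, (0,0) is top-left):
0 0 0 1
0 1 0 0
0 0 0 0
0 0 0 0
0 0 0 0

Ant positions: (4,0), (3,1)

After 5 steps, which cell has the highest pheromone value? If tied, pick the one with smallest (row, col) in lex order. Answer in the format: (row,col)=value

Answer: (0,1)=1

Derivation:
Step 1: ant0:(4,0)->N->(3,0) | ant1:(3,1)->N->(2,1)
  grid max=1 at (2,1)
Step 2: ant0:(3,0)->N->(2,0) | ant1:(2,1)->N->(1,1)
  grid max=1 at (1,1)
Step 3: ant0:(2,0)->N->(1,0) | ant1:(1,1)->N->(0,1)
  grid max=1 at (0,1)
Step 4: ant0:(1,0)->N->(0,0) | ant1:(0,1)->E->(0,2)
  grid max=1 at (0,0)
Step 5: ant0:(0,0)->E->(0,1) | ant1:(0,2)->E->(0,3)
  grid max=1 at (0,1)
Final grid:
  0 1 0 1
  0 0 0 0
  0 0 0 0
  0 0 0 0
  0 0 0 0
Max pheromone 1 at (0,1)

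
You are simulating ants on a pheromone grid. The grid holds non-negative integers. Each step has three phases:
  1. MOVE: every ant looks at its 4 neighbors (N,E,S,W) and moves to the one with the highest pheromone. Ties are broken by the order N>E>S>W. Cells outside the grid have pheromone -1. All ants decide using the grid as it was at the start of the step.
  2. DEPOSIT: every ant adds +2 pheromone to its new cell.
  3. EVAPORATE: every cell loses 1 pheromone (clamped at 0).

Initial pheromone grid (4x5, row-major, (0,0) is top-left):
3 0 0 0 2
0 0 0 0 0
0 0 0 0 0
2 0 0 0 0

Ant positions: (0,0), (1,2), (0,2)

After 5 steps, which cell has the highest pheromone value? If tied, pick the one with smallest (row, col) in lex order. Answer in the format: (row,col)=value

Step 1: ant0:(0,0)->E->(0,1) | ant1:(1,2)->N->(0,2) | ant2:(0,2)->E->(0,3)
  grid max=2 at (0,0)
Step 2: ant0:(0,1)->W->(0,0) | ant1:(0,2)->E->(0,3) | ant2:(0,3)->E->(0,4)
  grid max=3 at (0,0)
Step 3: ant0:(0,0)->E->(0,1) | ant1:(0,3)->E->(0,4) | ant2:(0,4)->W->(0,3)
  grid max=3 at (0,3)
Step 4: ant0:(0,1)->W->(0,0) | ant1:(0,4)->W->(0,3) | ant2:(0,3)->E->(0,4)
  grid max=4 at (0,3)
Step 5: ant0:(0,0)->E->(0,1) | ant1:(0,3)->E->(0,4) | ant2:(0,4)->W->(0,3)
  grid max=5 at (0,3)
Final grid:
  2 1 0 5 5
  0 0 0 0 0
  0 0 0 0 0
  0 0 0 0 0
Max pheromone 5 at (0,3)

Answer: (0,3)=5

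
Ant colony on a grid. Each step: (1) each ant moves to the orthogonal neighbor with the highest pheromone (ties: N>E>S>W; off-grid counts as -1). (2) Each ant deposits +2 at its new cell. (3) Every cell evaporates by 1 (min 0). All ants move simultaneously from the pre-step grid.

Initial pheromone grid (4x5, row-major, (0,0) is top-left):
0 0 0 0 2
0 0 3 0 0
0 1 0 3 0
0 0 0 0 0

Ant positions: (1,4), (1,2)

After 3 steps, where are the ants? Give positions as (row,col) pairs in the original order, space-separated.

Step 1: ant0:(1,4)->N->(0,4) | ant1:(1,2)->N->(0,2)
  grid max=3 at (0,4)
Step 2: ant0:(0,4)->S->(1,4) | ant1:(0,2)->S->(1,2)
  grid max=3 at (1,2)
Step 3: ant0:(1,4)->N->(0,4) | ant1:(1,2)->N->(0,2)
  grid max=3 at (0,4)

(0,4) (0,2)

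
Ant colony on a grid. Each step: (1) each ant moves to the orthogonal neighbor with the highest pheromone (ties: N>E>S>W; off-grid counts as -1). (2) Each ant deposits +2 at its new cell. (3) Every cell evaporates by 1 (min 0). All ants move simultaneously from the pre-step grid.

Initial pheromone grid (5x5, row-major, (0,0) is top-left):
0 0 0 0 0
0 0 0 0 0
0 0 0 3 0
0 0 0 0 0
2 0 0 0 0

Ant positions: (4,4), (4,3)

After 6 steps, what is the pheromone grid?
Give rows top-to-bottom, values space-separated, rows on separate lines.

After step 1: ants at (3,4),(3,3)
  0 0 0 0 0
  0 0 0 0 0
  0 0 0 2 0
  0 0 0 1 1
  1 0 0 0 0
After step 2: ants at (3,3),(2,3)
  0 0 0 0 0
  0 0 0 0 0
  0 0 0 3 0
  0 0 0 2 0
  0 0 0 0 0
After step 3: ants at (2,3),(3,3)
  0 0 0 0 0
  0 0 0 0 0
  0 0 0 4 0
  0 0 0 3 0
  0 0 0 0 0
After step 4: ants at (3,3),(2,3)
  0 0 0 0 0
  0 0 0 0 0
  0 0 0 5 0
  0 0 0 4 0
  0 0 0 0 0
After step 5: ants at (2,3),(3,3)
  0 0 0 0 0
  0 0 0 0 0
  0 0 0 6 0
  0 0 0 5 0
  0 0 0 0 0
After step 6: ants at (3,3),(2,3)
  0 0 0 0 0
  0 0 0 0 0
  0 0 0 7 0
  0 0 0 6 0
  0 0 0 0 0

0 0 0 0 0
0 0 0 0 0
0 0 0 7 0
0 0 0 6 0
0 0 0 0 0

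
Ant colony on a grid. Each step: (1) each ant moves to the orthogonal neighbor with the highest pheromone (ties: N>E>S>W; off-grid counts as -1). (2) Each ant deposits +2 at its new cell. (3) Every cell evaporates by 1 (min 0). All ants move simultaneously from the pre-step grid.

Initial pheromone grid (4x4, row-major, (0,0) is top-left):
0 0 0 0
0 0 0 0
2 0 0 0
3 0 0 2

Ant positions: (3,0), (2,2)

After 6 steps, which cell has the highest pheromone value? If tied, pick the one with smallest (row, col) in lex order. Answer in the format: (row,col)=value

Answer: (3,0)=3

Derivation:
Step 1: ant0:(3,0)->N->(2,0) | ant1:(2,2)->N->(1,2)
  grid max=3 at (2,0)
Step 2: ant0:(2,0)->S->(3,0) | ant1:(1,2)->N->(0,2)
  grid max=3 at (3,0)
Step 3: ant0:(3,0)->N->(2,0) | ant1:(0,2)->E->(0,3)
  grid max=3 at (2,0)
Step 4: ant0:(2,0)->S->(3,0) | ant1:(0,3)->S->(1,3)
  grid max=3 at (3,0)
Step 5: ant0:(3,0)->N->(2,0) | ant1:(1,3)->N->(0,3)
  grid max=3 at (2,0)
Step 6: ant0:(2,0)->S->(3,0) | ant1:(0,3)->S->(1,3)
  grid max=3 at (3,0)
Final grid:
  0 0 0 0
  0 0 0 1
  2 0 0 0
  3 0 0 0
Max pheromone 3 at (3,0)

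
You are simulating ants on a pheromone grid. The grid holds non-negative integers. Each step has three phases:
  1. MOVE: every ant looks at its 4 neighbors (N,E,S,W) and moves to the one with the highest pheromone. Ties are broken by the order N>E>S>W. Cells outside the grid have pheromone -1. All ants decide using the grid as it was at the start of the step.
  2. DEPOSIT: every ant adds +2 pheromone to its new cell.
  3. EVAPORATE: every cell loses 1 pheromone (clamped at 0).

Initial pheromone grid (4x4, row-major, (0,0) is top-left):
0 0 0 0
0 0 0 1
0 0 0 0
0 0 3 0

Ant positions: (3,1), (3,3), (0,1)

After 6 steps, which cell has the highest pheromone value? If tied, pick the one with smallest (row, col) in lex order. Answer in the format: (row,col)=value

Answer: (3,2)=9

Derivation:
Step 1: ant0:(3,1)->E->(3,2) | ant1:(3,3)->W->(3,2) | ant2:(0,1)->E->(0,2)
  grid max=6 at (3,2)
Step 2: ant0:(3,2)->N->(2,2) | ant1:(3,2)->N->(2,2) | ant2:(0,2)->E->(0,3)
  grid max=5 at (3,2)
Step 3: ant0:(2,2)->S->(3,2) | ant1:(2,2)->S->(3,2) | ant2:(0,3)->S->(1,3)
  grid max=8 at (3,2)
Step 4: ant0:(3,2)->N->(2,2) | ant1:(3,2)->N->(2,2) | ant2:(1,3)->N->(0,3)
  grid max=7 at (3,2)
Step 5: ant0:(2,2)->S->(3,2) | ant1:(2,2)->S->(3,2) | ant2:(0,3)->S->(1,3)
  grid max=10 at (3,2)
Step 6: ant0:(3,2)->N->(2,2) | ant1:(3,2)->N->(2,2) | ant2:(1,3)->N->(0,3)
  grid max=9 at (3,2)
Final grid:
  0 0 0 1
  0 0 0 0
  0 0 7 0
  0 0 9 0
Max pheromone 9 at (3,2)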